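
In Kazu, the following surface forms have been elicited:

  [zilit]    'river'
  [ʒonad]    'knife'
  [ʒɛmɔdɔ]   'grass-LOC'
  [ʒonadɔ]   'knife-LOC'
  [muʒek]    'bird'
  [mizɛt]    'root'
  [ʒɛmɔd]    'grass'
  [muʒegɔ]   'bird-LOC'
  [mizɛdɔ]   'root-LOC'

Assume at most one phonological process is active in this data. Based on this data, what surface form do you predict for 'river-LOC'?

The root 'root' surfaces as [mizɛdɔ] and [mizɛt], with a stem-final [d] ~ [t] alternation.
Compare 'knife', with invariant [d] in [ʒonadɔ] and [ʒonad]: an analysis with underlying /d/ and a rule producing [t] in isolation would wrongly predict alternation here too.
The underlying segment must be /t/; voiceless stops become voiced between vowels, yielding [d] there.
The one attested form of 'river', [zilit], shows underlying /zilit/. Applying the same rule between vowels gives [zilidɔ].

[zilidɔ]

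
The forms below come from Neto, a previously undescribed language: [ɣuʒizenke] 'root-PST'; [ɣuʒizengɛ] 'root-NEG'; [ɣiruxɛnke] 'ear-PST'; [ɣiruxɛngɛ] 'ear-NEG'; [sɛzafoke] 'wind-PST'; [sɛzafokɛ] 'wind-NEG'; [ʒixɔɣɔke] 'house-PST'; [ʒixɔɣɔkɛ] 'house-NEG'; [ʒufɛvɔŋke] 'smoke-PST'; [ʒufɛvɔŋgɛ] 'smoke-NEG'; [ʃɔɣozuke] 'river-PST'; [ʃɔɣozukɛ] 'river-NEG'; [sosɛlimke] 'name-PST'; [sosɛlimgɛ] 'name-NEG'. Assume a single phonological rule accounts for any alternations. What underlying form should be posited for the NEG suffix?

The NEG morpheme has two allomorphs, [-gɛ] and [-kɛ].
The PST suffix, which begins with [k], is invariant after every stem; so [k] is not altered by any rule here.
So the underlying form is /-gɛ/, and voiced stops become voiceless after a vowel.

/-gɛ/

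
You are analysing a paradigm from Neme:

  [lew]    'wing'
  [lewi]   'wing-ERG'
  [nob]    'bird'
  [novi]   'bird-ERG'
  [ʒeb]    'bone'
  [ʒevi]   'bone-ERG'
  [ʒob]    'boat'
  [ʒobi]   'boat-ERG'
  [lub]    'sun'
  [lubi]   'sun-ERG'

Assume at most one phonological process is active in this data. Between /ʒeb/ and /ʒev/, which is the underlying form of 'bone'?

'bone' shows [b] ~ [v] at the end of the stem ([ʒeb] vs [ʒevi]).
If /b/ were underlying and a rule turned it into [v] before the ERG suffix, 'boat' would also alternate; but it has [b] in both [ʒob] and [ʒobi].
So /v/ is underlying, and a rule of word-final hardening — voiced fricatives become stops word-finally — gives [b].

/ʒev/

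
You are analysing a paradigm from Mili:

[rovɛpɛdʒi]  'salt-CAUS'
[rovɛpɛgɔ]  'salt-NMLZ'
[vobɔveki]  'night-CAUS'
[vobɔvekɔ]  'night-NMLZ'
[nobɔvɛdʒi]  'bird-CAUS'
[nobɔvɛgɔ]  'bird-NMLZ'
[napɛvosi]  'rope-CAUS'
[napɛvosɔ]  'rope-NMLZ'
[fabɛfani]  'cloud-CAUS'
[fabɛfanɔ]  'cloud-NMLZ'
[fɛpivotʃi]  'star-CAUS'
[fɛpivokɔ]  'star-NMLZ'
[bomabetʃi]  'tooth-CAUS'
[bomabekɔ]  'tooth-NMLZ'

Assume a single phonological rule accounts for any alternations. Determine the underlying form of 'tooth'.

In [bomabetʃi] and [bomabekɔ] the final segment of 'tooth' alternates: [tʃ] ~ [k].
But 'night' keeps [k] in both environments ([vobɔveki], [vobɔvekɔ]), so there is no rule changing /k/ to [tʃ] before the CAUS suffix.
Therefore /tʃ/ is basic and [k] is derived by depalatalization (palato-alveolar /tʃ/ and /dʒ/ become [k] and [g] when no front vowel follows).
So 'tooth' = /bomabetʃ/.

/bomabetʃ/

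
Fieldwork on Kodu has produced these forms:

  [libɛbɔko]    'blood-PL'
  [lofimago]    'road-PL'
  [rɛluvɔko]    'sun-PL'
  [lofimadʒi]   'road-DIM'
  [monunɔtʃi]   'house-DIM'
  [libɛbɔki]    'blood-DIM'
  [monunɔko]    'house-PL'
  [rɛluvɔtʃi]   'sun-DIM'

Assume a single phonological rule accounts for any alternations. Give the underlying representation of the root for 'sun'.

/rɛluvɔtʃ/

In [rɛluvɔtʃi] and [rɛluvɔko] the final segment of 'sun' alternates: [tʃ] ~ [k].
The stem 'blood' ([libɛbɔki], [libɛbɔko]) shows [k] unchanged in both environments, so [k] cannot be basic with [tʃ] derived before the DIM suffix.
The alternation reflects depalatalization: palato-alveolar /tʃ/ and /dʒ/ become [k] and [g] when no front vowel follows. /tʃ/ is underlying.
The underlying form of 'sun' is therefore /rɛluvɔtʃ/.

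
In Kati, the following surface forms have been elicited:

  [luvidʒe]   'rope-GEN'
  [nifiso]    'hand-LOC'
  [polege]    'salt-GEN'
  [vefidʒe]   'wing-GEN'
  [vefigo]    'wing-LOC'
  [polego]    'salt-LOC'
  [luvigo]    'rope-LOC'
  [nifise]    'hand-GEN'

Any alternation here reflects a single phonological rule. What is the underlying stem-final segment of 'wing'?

The root 'wing' surfaces as [vefigo] and [vefidʒe], with a stem-final [g] ~ [dʒ] alternation.
The stem 'salt' ([polego], [polege]) shows [g] unchanged in both environments, so [g] cannot be basic with [dʒ] derived before the GEN suffix.
Therefore /dʒ/ is basic and [g] is derived by depalatalization (palato-alveolar /dʒ/ becomes [g] when no front vowel follows).

/dʒ/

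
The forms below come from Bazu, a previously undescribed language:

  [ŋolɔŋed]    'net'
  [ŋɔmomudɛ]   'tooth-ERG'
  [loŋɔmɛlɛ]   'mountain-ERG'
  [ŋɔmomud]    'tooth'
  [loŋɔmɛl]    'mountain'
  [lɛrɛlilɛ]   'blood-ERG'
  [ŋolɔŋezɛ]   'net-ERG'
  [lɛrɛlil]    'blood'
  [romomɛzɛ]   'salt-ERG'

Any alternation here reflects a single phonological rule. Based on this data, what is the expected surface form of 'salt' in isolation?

The stem for 'net' ends in [z] in [ŋolɔŋezɛ] but [d] in [ŋolɔŋed].
If /d/ were underlying and a rule turned it into [z] before the ERG suffix, 'tooth' would also alternate; but it has [d] in both [ŋɔmomudɛ] and [ŋɔmomud].
The alternation reflects word-final hardening: voiced fricatives become stops word-finally. /z/ is underlying.
From [romomɛzɛ] the stem 'salt' is /romomɛz/; word-finally this yields [romomɛd].

[romomɛd]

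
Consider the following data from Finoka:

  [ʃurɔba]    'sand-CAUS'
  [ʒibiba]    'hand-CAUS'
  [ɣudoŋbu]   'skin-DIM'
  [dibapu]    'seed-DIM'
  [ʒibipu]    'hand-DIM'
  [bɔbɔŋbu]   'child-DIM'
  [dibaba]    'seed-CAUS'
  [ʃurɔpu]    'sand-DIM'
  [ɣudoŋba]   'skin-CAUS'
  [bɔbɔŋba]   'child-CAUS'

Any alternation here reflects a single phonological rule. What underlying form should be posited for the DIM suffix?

The DIM morpheme has two allomorphs, [-bu] and [-pu].
The CAUS suffix, which begins with [b], is invariant after every stem; so [b] is not altered by any rule here.
So the underlying form is /-pu/, and voiceless stops become voiced after a nasal.

/-pu/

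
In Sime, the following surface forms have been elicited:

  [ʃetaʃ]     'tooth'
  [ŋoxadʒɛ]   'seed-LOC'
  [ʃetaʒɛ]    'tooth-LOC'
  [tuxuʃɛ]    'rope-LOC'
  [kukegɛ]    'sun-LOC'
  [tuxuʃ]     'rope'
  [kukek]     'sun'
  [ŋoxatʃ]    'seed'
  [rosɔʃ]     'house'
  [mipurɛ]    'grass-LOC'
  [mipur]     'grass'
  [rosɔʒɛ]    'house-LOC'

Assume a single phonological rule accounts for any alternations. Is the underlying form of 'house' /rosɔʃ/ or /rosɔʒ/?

In [rosɔʒɛ] and [rosɔʃ] the final segment of 'house' alternates: [ʒ] ~ [ʃ].
If /ʃ/ were underlying and a rule turned it into [ʒ] before the LOC suffix, 'rope' would also alternate; but it has [ʃ] in both [tuxuʃɛ] and [tuxuʃ].
The alternation reflects word-final obstruent devoicing: voiced obstruents become voiceless word-finally. /ʒ/ is underlying.

/rosɔʒ/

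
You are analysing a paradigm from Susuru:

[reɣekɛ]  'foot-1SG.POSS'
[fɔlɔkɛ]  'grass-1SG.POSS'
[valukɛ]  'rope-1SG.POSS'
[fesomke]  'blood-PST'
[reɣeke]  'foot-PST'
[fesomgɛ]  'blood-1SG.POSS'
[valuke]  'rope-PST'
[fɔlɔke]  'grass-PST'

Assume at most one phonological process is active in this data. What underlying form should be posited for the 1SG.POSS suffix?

/-gɛ/

The 1SG.POSS morpheme has two allomorphs, [-gɛ] and [-kɛ].
By contrast the PST suffix keeps its initial [k] throughout — that segment must be underlying.
So the underlying form is /-gɛ/, and voiced stops become voiceless after a vowel.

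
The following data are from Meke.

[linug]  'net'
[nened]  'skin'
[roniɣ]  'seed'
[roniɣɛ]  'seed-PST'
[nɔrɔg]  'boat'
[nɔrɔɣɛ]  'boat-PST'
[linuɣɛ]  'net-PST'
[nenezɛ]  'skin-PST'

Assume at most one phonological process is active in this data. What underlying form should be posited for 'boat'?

In [nɔrɔg] and [nɔrɔɣɛ] the final segment of 'boat' alternates: [g] ~ [ɣ].
If /ɣ/ were underlying and a rule turned it into [g] in isolation, 'seed' would also alternate; but it has [ɣ] in both [roniɣ] and [roniɣɛ].
Therefore /g/ is basic and [ɣ] is derived by intervocalic spirantization (voiced stops become fricatives between vowels).

/nɔrɔg/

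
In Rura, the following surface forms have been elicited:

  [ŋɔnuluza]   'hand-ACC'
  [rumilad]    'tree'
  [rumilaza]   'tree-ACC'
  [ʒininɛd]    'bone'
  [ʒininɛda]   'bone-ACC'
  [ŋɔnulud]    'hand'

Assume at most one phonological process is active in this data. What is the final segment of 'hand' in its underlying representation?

/z/

In [ŋɔnuluza] and [ŋɔnulud] the final segment of 'hand' alternates: [z] ~ [d].
But 'bone' keeps [d] in both environments ([ʒininɛda], [ʒininɛd]), so there is no rule changing /d/ to [z] before the ACC suffix.
So /z/ is underlying, and a rule of word-final hardening — voiced fricatives become stops word-finally — gives [d].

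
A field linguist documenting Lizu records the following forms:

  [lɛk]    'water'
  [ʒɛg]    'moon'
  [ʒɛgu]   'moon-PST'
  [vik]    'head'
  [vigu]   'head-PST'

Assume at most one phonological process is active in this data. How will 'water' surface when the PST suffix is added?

The root 'head' surfaces as [vik] and [vigu], with a stem-final [k] ~ [g] alternation.
The stem 'moon' ([ʒɛg], [ʒɛgu]) shows [g] unchanged in both environments, so [g] cannot be basic with [k] derived in isolation.
So /k/ is underlying, and a rule of intervocalic voicing — voiceless stops become voiced between vowels — gives [g].
The one attested form of 'water', [lɛk], shows underlying /lɛk/. Applying the same rule between vowels gives [lɛgu].

[lɛgu]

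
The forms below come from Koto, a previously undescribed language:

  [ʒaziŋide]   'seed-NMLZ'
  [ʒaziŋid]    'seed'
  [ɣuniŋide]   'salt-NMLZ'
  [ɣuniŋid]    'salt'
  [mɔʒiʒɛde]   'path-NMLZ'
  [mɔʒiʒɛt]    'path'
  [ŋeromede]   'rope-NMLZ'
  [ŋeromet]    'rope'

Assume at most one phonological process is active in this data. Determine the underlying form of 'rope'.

/ŋeromet/

In [ŋeromede] and [ŋeromet] the final segment of 'rope' alternates: [d] ~ [t].
But 'seed' keeps [d] in both environments ([ʒaziŋide], [ʒaziŋid]), so there is no rule changing /d/ to [t] in isolation.
So /t/ is underlying, and a rule of intervocalic voicing — voiceless stops become voiced between vowels — gives [d].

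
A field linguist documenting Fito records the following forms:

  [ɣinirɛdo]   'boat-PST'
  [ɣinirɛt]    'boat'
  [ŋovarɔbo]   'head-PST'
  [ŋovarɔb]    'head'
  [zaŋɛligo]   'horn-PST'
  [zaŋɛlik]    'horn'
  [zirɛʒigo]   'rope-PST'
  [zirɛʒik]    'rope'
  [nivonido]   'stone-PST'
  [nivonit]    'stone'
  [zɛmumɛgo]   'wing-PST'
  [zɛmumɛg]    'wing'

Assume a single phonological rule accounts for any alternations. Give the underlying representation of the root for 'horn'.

/zaŋɛlik/

In [zaŋɛligo] and [zaŋɛlik] the final segment of 'horn' alternates: [g] ~ [k].
The stem 'wing' ([zɛmumɛgo], [zɛmumɛg]) shows [g] unchanged in both environments, so [g] cannot be basic with [k] derived in isolation.
So /k/ is underlying, and a rule of intervocalic voicing — voiceless stops become voiced between vowels — gives [g].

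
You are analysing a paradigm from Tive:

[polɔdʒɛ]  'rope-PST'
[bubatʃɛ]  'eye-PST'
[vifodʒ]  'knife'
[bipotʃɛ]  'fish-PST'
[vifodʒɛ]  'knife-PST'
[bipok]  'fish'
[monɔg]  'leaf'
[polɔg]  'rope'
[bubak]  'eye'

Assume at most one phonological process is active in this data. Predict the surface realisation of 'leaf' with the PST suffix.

'rope' shows [dʒ] ~ [g] at the end of the stem ([polɔdʒɛ] vs [polɔg]).
If /dʒ/ were underlying and a rule turned it into [g] in isolation, 'knife' would also alternate; but it has [dʒ] in both [vifodʒɛ] and [vifodʒ].
So /g/ is underlying, and a rule of palatalization before a front vowel — /k/ and /g/ become palato-alveolar [tʃ] and [dʒ] before a front vowel — gives [dʒ].
The one attested form of 'leaf', [monɔg], shows underlying /monɔg/. Applying the same rule before a front vowel gives [monɔdʒɛ].

[monɔdʒɛ]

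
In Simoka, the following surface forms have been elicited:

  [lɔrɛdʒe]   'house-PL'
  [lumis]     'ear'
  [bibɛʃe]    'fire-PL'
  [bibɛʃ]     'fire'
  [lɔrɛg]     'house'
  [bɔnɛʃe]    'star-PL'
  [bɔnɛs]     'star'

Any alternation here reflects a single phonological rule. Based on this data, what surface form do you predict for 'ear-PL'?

[lumiʃe]

'star' shows [s] ~ [ʃ] at the end of the stem ([bɔnɛs] vs [bɔnɛʃe]).
But 'fire' keeps [ʃ] in both environments ([bibɛʃ], [bibɛʃe]), so there is no rule changing /ʃ/ to [s] in isolation.
The alternation reflects palatalization before a front vowel: /g/ and /s/ become palato-alveolar [dʒ] and [ʃ] before a front vowel. /s/ is underlying.
From [lumis] the stem 'ear' is /lumis/; before a front vowel this yields [lumiʃe].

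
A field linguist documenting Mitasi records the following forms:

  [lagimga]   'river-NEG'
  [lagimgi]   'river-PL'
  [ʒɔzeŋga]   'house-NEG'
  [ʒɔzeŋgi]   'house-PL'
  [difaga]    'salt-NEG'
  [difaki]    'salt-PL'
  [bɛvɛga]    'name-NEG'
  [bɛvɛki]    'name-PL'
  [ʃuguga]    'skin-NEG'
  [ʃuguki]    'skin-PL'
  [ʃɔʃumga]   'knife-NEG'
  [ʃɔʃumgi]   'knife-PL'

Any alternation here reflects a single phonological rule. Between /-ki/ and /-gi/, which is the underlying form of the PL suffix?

The PL morpheme has two allomorphs, [-gi] and [-ki].
The NEG suffix, which begins with [g], is invariant after every stem; so [g] is not altered by any rule here.
So the underlying form is /-ki/, and voiceless stops become voiced after a nasal.

/-ki/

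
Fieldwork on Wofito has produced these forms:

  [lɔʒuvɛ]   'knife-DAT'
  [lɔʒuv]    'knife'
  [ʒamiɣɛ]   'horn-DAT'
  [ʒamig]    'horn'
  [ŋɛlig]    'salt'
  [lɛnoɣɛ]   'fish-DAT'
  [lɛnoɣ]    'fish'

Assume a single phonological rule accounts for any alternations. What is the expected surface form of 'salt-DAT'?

[ŋɛliɣɛ]

In [ʒamiɣɛ] and [ʒamig] the final segment of 'horn' alternates: [ɣ] ~ [g].
But 'fish' keeps [ɣ] in both environments ([lɛnoɣɛ], [lɛnoɣ]), so there is no rule changing /ɣ/ to [g] in isolation.
Therefore /g/ is basic and [ɣ] is derived by intervocalic spirantization (voiced stops become fricatives between vowels).
The one attested form of 'salt', [ŋɛlig], shows underlying /ŋɛlig/. Applying the same rule between vowels gives [ŋɛliɣɛ].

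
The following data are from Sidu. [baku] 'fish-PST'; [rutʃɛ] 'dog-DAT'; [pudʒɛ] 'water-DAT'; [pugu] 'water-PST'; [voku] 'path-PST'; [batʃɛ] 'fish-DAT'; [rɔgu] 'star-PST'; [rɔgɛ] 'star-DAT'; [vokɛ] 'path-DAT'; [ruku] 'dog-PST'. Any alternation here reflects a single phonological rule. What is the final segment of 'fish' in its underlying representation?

In [batʃɛ] and [baku] the final segment of 'fish' alternates: [tʃ] ~ [k].
Compare 'path', with invariant [k] in [vokɛ] and [voku]: an analysis with underlying /k/ and a rule producing [tʃ] before the DAT suffix would wrongly predict alternation here too.
So /tʃ/ is underlying, and a rule of depalatalization — palato-alveolar /tʃ/ and /dʒ/ become [k] and [g] when no front vowel follows — gives [k].

/tʃ/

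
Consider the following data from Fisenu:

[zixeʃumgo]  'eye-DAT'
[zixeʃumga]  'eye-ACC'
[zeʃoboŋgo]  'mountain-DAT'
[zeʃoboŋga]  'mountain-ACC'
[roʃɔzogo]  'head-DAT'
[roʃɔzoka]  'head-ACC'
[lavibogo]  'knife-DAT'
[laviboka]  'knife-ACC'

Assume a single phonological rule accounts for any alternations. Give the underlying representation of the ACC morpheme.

/-ka/

The ACC suffix surfaces as [-ga] and [-ka], depending on the final segment of the stem.
The DAT suffix, which begins with [g], is invariant after every stem; so [g] is not altered by any rule here.
The ACC suffix is therefore /-ka/ underlyingly, with post-nasal voicing: voiceless stops become voiced after a nasal.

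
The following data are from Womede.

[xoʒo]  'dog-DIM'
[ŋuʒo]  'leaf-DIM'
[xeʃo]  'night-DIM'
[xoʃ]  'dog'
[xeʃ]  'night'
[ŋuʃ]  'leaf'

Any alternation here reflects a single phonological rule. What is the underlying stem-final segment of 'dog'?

/ʒ/

In [xoʒo] and [xoʃ] the final segment of 'dog' alternates: [ʒ] ~ [ʃ].
But 'night' keeps [ʃ] in both environments ([xeʃo], [xeʃ]), so there is no rule changing /ʃ/ to [ʒ] before the DIM suffix.
The underlying segment must be /ʒ/; voiced obstruents become voiceless word-finally, yielding [ʃ] there.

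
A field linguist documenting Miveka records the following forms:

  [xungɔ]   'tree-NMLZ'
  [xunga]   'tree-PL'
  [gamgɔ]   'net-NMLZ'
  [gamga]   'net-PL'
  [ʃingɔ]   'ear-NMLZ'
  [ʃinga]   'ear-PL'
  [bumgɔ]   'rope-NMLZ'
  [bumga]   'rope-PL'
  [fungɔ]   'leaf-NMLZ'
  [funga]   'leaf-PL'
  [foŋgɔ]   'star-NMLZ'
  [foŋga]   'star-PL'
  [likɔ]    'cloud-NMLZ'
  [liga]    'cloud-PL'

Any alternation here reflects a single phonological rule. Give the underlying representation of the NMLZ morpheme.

The NMLZ suffix surfaces as [-gɔ] and [-kɔ], depending on the final segment of the stem.
The PL suffix, which begins with [g], is invariant after every stem; so [g] is not altered by any rule here.
So the underlying form is /-kɔ/, and voiceless stops become voiced after a nasal.

/-kɔ/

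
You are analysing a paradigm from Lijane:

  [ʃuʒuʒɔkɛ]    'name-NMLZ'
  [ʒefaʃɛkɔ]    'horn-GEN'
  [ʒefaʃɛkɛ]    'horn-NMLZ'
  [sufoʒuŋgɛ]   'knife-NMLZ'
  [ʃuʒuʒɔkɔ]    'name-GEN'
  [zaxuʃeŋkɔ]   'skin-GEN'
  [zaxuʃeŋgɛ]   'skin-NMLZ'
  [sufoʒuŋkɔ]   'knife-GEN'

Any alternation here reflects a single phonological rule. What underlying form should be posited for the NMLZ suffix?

/-gɛ/

The NMLZ suffix surfaces as [-gɛ] and [-kɛ], depending on the final segment of the stem.
The GEN suffix, which begins with [k], is invariant after every stem; so [k] is not altered by any rule here.
So the underlying form is /-gɛ/, and voiced stops become voiceless after a vowel.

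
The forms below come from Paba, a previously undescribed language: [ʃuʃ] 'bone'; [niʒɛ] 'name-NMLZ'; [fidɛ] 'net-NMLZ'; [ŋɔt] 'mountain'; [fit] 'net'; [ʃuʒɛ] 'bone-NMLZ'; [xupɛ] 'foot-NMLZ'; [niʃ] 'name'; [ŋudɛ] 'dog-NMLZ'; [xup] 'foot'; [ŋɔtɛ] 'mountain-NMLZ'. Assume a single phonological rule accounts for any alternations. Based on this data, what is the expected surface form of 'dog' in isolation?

In [fit] and [fidɛ] the final segment of 'net' alternates: [t] ~ [d].
But 'mountain' keeps [t] in both environments ([ŋɔt], [ŋɔtɛ]), so there is no rule changing /t/ to [d] before the NMLZ suffix.
So /d/ is underlying, and a rule of word-final obstruent devoicing — voiced obstruents become voiceless word-finally — gives [t].
The one attested form of 'dog', [ŋudɛ], shows underlying /ŋud/. Applying the same rule word-finally gives [ŋut].

[ŋut]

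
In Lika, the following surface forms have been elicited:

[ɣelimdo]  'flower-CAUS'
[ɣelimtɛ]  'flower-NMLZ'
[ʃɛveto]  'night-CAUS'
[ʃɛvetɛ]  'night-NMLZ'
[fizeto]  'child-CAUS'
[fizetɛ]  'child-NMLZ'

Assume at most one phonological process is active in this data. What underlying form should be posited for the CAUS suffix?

The CAUS suffix surfaces as [-do] and [-to], depending on the final segment of the stem.
The NMLZ suffix, which begins with [t], is invariant after every stem; so [t] is not altered by any rule here.
The CAUS suffix is therefore /-do/ underlyingly, with post-vocalic devoicing: voiced stops become voiceless after a vowel.

/-do/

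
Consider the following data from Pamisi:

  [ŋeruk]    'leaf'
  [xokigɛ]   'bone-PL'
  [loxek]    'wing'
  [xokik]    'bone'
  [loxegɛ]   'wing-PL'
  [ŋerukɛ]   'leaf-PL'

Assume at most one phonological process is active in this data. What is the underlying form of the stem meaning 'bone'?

/xokig/

The stem for 'bone' ends in [k] in [xokik] but [g] in [xokigɛ].
But 'leaf' keeps [k] in both environments ([ŋeruk], [ŋerukɛ]), so there is no rule changing /k/ to [g] before the PL suffix.
The alternation reflects word-final obstruent devoicing: voiced obstruents become voiceless word-finally. /g/ is underlying.
The underlying form of 'bone' is therefore /xokig/.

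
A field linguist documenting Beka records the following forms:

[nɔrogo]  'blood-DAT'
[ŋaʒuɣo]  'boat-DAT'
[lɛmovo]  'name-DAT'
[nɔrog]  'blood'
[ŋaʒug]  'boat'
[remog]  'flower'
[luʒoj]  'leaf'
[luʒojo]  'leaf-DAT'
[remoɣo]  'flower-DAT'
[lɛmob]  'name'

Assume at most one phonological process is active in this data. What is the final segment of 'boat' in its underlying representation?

/ɣ/

The root 'boat' surfaces as [ŋaʒuɣo] and [ŋaʒug], with a stem-final [ɣ] ~ [g] alternation.
Compare 'blood', with invariant [g] in [nɔrogo] and [nɔrog]: an analysis with underlying /g/ and a rule producing [ɣ] before the DAT suffix would wrongly predict alternation here too.
The underlying segment must be /ɣ/; voiced fricatives become stops word-finally, yielding [g] there.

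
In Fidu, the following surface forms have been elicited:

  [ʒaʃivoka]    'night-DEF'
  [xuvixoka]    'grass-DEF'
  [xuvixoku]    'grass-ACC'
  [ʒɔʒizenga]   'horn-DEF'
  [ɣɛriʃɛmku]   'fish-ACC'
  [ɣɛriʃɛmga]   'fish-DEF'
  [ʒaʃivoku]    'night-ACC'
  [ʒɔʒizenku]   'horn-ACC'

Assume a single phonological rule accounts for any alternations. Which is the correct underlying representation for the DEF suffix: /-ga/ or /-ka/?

/-ga/

The DEF suffix surfaces as [-ga] and [-ka], depending on the final segment of the stem.
By contrast the ACC suffix keeps its initial [k] throughout — that segment must be underlying.
So the underlying form is /-ga/, and voiced stops become voiceless after a vowel.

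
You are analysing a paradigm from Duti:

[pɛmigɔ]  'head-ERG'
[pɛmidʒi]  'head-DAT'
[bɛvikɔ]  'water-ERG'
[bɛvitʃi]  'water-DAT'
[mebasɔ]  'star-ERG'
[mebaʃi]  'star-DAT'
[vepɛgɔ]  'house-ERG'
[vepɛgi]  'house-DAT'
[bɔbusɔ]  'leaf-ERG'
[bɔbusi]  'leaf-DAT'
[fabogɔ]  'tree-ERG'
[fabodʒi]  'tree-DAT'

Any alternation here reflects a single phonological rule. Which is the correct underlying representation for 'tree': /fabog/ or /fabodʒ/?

In [fabogɔ] and [fabodʒi] the final segment of 'tree' alternates: [g] ~ [dʒ].
But 'house' keeps [g] in both environments ([vepɛgɔ], [vepɛgi]), so there is no rule changing /g/ to [dʒ] before the DAT suffix.
So /dʒ/ is underlying, and a rule of depalatalization — palato-alveolar /tʃ/, /dʒ/ and /ʃ/ become [k], [g] and [s] when no front vowel follows — gives [g].

/fabodʒ/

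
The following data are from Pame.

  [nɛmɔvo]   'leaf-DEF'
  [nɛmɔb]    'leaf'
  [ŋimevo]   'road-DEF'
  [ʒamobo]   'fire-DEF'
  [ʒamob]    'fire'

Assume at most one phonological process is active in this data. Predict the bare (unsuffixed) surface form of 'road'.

[ŋimeb]

In [nɛmɔvo] and [nɛmɔb] the final segment of 'leaf' alternates: [v] ~ [b].
Compare 'fire', with invariant [b] in [ʒamobo] and [ʒamob]: an analysis with underlying /b/ and a rule producing [v] before the DEF suffix would wrongly predict alternation here too.
The underlying segment must be /v/; voiced fricatives become stops word-finally, yielding [b] there.
From [ŋimevo] the stem 'road' is /ŋimev/; word-finally this yields [ŋimeb].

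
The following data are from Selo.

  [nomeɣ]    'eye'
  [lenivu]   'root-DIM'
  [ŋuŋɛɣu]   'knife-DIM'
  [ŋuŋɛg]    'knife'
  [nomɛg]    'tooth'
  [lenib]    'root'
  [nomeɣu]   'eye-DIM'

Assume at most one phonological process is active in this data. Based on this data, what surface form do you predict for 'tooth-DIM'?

The root 'knife' surfaces as [ŋuŋɛɣu] and [ŋuŋɛg], with a stem-final [ɣ] ~ [g] alternation.
The stem 'eye' ([nomeɣu], [nomeɣ]) shows [ɣ] unchanged in both environments, so [ɣ] cannot be basic with [g] derived in isolation.
The alternation reflects intervocalic spirantization: voiced stops become fricatives between vowels. /g/ is underlying.
The one attested form of 'tooth', [nomɛg], shows underlying /nomɛg/. Applying the same rule between vowels gives [nomɛɣu].

[nomɛɣu]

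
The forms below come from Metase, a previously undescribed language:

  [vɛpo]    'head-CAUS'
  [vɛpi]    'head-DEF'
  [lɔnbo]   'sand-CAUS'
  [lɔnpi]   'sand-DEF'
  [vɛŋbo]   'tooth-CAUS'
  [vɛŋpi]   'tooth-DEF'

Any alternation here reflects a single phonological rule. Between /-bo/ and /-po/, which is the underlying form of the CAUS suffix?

/-bo/

The CAUS suffix surfaces as [-bo] and [-po], depending on the final segment of the stem.
The DEF suffix, which begins with [p], is invariant after every stem; so [p] is not altered by any rule here.
The CAUS suffix is therefore /-bo/ underlyingly, with post-vocalic devoicing: voiced stops become voiceless after a vowel.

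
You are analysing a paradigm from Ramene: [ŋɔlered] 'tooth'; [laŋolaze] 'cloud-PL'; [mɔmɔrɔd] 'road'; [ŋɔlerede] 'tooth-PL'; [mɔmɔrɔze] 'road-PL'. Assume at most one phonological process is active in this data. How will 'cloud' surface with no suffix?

The stem for 'road' ends in [d] in [mɔmɔrɔd] but [z] in [mɔmɔrɔze].
Compare 'tooth', with invariant [d] in [ŋɔlered] and [ŋɔlerede]: an analysis with underlying /d/ and a rule producing [z] before the PL suffix would wrongly predict alternation here too.
Therefore /z/ is basic and [d] is derived by word-final hardening (voiced fricatives become stops word-finally).
From [laŋolaze] the stem 'cloud' is /laŋolaz/; word-finally this yields [laŋolad].

[laŋolad]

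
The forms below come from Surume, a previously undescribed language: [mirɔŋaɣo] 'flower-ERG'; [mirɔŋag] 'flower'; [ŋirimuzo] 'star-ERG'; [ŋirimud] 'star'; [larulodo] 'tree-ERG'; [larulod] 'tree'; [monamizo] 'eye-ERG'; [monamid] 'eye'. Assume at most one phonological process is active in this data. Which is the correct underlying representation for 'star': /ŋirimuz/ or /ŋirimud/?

/ŋirimuz/

The stem for 'star' ends in [z] in [ŋirimuzo] but [d] in [ŋirimud].
Compare 'tree', with invariant [d] in [larulodo] and [larulod]: an analysis with underlying /d/ and a rule producing [z] before the ERG suffix would wrongly predict alternation here too.
The underlying segment must be /z/; voiced fricatives become stops word-finally, yielding [d] there.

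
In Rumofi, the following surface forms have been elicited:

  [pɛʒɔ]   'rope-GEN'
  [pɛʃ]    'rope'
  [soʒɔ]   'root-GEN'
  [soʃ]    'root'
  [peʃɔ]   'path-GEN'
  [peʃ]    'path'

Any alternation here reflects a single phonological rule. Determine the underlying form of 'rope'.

/pɛʒ/

The stem for 'rope' ends in [ʒ] in [pɛʒɔ] but [ʃ] in [pɛʃ].
But 'path' keeps [ʃ] in both environments ([peʃɔ], [peʃ]), so there is no rule changing /ʃ/ to [ʒ] before the GEN suffix.
So /ʒ/ is underlying, and a rule of word-final obstruent devoicing — voiced obstruents become voiceless word-finally — gives [ʃ].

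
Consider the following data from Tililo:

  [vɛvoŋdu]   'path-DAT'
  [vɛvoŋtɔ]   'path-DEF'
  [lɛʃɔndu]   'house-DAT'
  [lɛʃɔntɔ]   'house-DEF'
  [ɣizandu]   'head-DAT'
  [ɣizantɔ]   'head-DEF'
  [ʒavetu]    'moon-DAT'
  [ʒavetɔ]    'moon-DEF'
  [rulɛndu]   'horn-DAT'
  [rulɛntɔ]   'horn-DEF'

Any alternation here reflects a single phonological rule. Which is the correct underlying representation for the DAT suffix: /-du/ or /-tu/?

The DAT suffix surfaces as [-du] and [-tu], depending on the final segment of the stem.
By contrast the DEF suffix keeps its initial [t] throughout — that segment must be underlying.
The DAT suffix is therefore /-du/ underlyingly, with post-vocalic devoicing: voiced stops become voiceless after a vowel.

/-du/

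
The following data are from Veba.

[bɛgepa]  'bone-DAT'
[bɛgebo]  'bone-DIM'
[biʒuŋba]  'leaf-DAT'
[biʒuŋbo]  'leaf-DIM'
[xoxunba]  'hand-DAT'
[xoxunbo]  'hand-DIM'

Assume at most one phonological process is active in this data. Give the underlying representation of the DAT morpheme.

The DAT morpheme has two allomorphs, [-ba] and [-pa].
The DIM suffix, which begins with [b], is invariant after every stem; so [b] is not altered by any rule here.
So the underlying form is /-pa/, and voiceless stops become voiced after a nasal.

/-pa/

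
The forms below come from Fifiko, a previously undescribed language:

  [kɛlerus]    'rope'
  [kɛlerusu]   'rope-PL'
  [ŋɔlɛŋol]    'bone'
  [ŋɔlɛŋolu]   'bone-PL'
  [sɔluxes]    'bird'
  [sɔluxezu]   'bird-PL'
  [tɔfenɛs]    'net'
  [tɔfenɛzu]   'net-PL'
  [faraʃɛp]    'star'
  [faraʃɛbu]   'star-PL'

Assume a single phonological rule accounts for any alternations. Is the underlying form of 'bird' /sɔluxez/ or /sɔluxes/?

/sɔluxez/

'bird' shows [s] ~ [z] at the end of the stem ([sɔluxes] vs [sɔluxezu]).
If /s/ were underlying and a rule turned it into [z] before the PL suffix, 'rope' would also alternate; but it has [s] in both [kɛlerus] and [kɛlerusu].
Therefore /z/ is basic and [s] is derived by word-final obstruent devoicing (voiced obstruents become voiceless word-finally).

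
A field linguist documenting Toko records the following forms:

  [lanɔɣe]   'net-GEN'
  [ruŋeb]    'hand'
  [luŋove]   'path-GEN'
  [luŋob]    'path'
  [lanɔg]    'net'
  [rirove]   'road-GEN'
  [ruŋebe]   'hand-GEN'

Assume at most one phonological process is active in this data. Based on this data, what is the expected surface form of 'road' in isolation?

'path' shows [v] ~ [b] at the end of the stem ([luŋove] vs [luŋob]).
The stem 'hand' ([ruŋebe], [ruŋeb]) shows [b] unchanged in both environments, so [b] cannot be basic with [v] derived before the GEN suffix.
The alternation reflects word-final hardening: voiced fricatives become stops word-finally. /v/ is underlying.
The one attested form of 'road', [rirove], shows underlying /rirov/. Applying the same rule word-finally gives [rirob].

[rirob]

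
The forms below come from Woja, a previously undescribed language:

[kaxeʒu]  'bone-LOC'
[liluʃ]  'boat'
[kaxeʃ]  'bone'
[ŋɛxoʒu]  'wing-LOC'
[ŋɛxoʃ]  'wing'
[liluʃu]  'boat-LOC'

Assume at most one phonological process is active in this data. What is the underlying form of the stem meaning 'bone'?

In [kaxeʃ] and [kaxeʒu] the final segment of 'bone' alternates: [ʃ] ~ [ʒ].
But 'boat' keeps [ʃ] in both environments ([liluʃ], [liluʃu]), so there is no rule changing /ʃ/ to [ʒ] before the LOC suffix.
Therefore /ʒ/ is basic and [ʃ] is derived by word-final obstruent devoicing (voiced obstruents become voiceless word-finally).

/kaxeʒ/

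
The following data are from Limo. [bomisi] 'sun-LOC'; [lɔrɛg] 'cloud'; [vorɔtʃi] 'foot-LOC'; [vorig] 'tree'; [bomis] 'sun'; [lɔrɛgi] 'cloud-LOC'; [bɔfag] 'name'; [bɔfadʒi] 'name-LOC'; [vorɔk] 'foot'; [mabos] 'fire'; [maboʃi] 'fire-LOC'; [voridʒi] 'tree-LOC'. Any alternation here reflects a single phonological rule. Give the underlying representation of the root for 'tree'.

In [voridʒi] and [vorig] the final segment of 'tree' alternates: [dʒ] ~ [g].
But 'cloud' keeps [g] in both environments ([lɔrɛgi], [lɔrɛg]), so there is no rule changing /g/ to [dʒ] before the LOC suffix.
Therefore /dʒ/ is basic and [g] is derived by depalatalization (palato-alveolar /tʃ/, /dʒ/ and /ʃ/ become [k], [g] and [s] when no front vowel follows).

/voridʒ/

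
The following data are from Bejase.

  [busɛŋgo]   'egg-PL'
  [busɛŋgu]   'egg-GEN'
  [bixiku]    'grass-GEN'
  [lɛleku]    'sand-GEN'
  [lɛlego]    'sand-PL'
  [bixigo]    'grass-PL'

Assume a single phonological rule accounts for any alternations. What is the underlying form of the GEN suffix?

/-ku/

The GEN suffix surfaces as [-gu] and [-ku], depending on the final segment of the stem.
The PL suffix, which begins with [g], is invariant after every stem; so [g] is not altered by any rule here.
So the underlying form is /-ku/, and voiceless stops become voiced after a nasal.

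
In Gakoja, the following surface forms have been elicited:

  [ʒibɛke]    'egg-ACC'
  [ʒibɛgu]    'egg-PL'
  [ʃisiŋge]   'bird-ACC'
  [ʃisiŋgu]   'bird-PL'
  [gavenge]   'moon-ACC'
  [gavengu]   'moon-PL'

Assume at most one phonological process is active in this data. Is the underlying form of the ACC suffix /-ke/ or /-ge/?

/-ke/

The ACC suffix surfaces as [-ge] and [-ke], depending on the final segment of the stem.
By contrast the PL suffix keeps its initial [g] throughout — that segment must be underlying.
The ACC suffix is therefore /-ke/ underlyingly, with post-nasal voicing: voiceless stops become voiced after a nasal.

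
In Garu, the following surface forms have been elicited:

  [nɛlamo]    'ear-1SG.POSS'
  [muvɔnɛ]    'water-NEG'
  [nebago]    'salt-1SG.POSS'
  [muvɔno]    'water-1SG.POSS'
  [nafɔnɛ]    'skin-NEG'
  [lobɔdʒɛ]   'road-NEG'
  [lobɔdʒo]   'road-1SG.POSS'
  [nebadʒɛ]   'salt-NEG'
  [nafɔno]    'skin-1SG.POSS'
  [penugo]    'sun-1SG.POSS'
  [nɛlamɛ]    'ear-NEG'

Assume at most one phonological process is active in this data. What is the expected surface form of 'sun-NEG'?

'salt' shows [dʒ] ~ [g] at the end of the stem ([nebadʒɛ] vs [nebago]).
Compare 'road', with invariant [dʒ] in [lobɔdʒɛ] and [lobɔdʒo]: an analysis with underlying /dʒ/ and a rule producing [g] before the 1SG.POSS suffix would wrongly predict alternation here too.
So /g/ is underlying, and a rule of palatalization before a front vowel — /g/ becomes palato-alveolar [dʒ] before a front vowel — gives [dʒ].
From [penugo] the stem 'sun' is /penug/; before a front vowel this yields [penudʒɛ].

[penudʒɛ]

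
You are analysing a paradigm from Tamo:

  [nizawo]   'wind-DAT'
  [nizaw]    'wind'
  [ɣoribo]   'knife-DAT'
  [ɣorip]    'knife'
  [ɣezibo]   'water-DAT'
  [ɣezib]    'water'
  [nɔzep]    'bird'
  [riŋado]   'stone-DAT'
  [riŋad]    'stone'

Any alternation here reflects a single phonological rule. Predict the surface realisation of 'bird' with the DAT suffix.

[nɔzebo]

'knife' shows [b] ~ [p] at the end of the stem ([ɣoribo] vs [ɣorip]).
Compare 'water', with invariant [b] in [ɣezibo] and [ɣezib]: an analysis with underlying /b/ and a rule producing [p] in isolation would wrongly predict alternation here too.
Therefore /p/ is basic and [b] is derived by intervocalic voicing (voiceless stops become voiced between vowels).
The one attested form of 'bird', [nɔzep], shows underlying /nɔzep/. Applying the same rule between vowels gives [nɔzebo].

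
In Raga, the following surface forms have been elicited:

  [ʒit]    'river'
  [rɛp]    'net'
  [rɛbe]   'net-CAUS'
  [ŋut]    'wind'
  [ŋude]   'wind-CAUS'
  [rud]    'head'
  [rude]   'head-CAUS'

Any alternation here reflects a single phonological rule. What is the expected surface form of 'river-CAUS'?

'wind' shows [t] ~ [d] at the end of the stem ([ŋut] vs [ŋude]).
The stem 'head' ([rud], [rude]) shows [d] unchanged in both environments, so [d] cannot be basic with [t] derived in isolation.
So /t/ is underlying, and a rule of intervocalic voicing — voiceless stops become voiced between vowels — gives [d].
The one attested form of 'river', [ʒit], shows underlying /ʒit/. Applying the same rule between vowels gives [ʒide].

[ʒide]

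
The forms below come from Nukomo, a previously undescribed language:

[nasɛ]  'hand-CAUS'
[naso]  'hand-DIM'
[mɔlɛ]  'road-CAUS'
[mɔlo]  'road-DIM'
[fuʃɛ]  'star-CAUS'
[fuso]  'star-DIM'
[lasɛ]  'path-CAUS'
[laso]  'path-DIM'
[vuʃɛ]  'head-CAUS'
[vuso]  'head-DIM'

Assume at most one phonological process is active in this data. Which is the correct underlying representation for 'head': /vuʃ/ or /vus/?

The stem for 'head' ends in [ʃ] in [vuʃɛ] but [s] in [vuso].
Compare 'path', with invariant [s] in [lasɛ] and [laso]: an analysis with underlying /s/ and a rule producing [ʃ] before the CAUS suffix would wrongly predict alternation here too.
The underlying segment must be /ʃ/; palato-alveolar /ʃ/ becomes [s] when no front vowel follows, yielding [s] there.

/vuʃ/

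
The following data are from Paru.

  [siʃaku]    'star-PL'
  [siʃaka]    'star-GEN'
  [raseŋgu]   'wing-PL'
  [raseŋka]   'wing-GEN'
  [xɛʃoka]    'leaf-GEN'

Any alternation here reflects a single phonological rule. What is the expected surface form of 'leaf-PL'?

[xɛʃoku]

The PL suffix surfaces as [-gu] and [-ku], depending on the final segment of the stem.
The GEN suffix, which begins with [k], is invariant after every stem; so [k] is not altered by any rule here.
The PL suffix is therefore /-gu/ underlyingly, with post-vocalic devoicing: voiced stops become voiceless after a vowel.
After 'leaf', which ends in a vowel, the suffix surfaces as [-ku], giving [xɛʃoku].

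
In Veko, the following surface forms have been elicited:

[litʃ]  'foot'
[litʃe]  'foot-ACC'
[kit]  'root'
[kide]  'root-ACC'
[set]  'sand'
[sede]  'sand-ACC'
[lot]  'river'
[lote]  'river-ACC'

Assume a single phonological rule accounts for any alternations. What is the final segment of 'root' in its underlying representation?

'root' shows [t] ~ [d] at the end of the stem ([kit] vs [kide]).
If /t/ were underlying and a rule turned it into [d] before the ACC suffix, 'river' would also alternate; but it has [t] in both [lot] and [lote].
The alternation reflects word-final obstruent devoicing: voiced obstruents become voiceless word-finally. /d/ is underlying.

/d/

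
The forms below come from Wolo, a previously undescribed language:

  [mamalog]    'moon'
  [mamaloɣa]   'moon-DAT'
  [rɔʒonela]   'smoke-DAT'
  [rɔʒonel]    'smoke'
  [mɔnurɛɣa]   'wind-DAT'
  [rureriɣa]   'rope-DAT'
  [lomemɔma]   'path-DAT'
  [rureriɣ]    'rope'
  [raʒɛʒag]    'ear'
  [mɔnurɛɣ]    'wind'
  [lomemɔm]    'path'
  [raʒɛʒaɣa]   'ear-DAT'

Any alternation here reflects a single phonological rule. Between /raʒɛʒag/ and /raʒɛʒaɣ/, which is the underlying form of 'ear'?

In [raʒɛʒaɣa] and [raʒɛʒag] the final segment of 'ear' alternates: [ɣ] ~ [g].
If /ɣ/ were underlying and a rule turned it into [g] in isolation, 'wind' would also alternate; but it has [ɣ] in both [mɔnurɛɣa] and [mɔnurɛɣ].
The underlying segment must be /g/; voiced stops become fricatives between vowels, yielding [ɣ] there.

/raʒɛʒag/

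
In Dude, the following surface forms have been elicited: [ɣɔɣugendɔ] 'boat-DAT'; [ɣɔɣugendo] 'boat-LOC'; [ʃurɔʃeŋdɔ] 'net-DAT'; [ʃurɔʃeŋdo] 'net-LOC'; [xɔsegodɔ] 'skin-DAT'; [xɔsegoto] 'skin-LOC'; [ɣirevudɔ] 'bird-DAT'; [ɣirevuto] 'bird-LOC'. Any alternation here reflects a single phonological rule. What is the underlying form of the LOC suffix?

The LOC suffix surfaces as [-do] and [-to], depending on the final segment of the stem.
By contrast the DAT suffix keeps its initial [d] throughout — that segment must be underlying.
The LOC suffix is therefore /-to/ underlyingly, with post-nasal voicing: voiceless stops become voiced after a nasal.

/-to/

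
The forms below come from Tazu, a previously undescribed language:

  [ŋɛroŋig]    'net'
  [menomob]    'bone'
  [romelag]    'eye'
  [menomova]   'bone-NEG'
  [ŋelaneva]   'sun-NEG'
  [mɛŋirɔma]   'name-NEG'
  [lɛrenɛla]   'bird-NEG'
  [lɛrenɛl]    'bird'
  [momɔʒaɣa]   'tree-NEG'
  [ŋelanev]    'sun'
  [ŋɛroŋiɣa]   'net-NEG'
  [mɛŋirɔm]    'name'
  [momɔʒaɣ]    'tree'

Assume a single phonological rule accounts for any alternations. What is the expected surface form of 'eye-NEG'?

The stem for 'net' ends in [ɣ] in [ŋɛroŋiɣa] but [g] in [ŋɛroŋig].
Compare 'tree', with invariant [ɣ] in [momɔʒaɣa] and [momɔʒaɣ]: an analysis with underlying /ɣ/ and a rule producing [g] in isolation would wrongly predict alternation here too.
The underlying segment must be /g/; voiced stops become fricatives between vowels, yielding [ɣ] there.
From [romelag] the stem 'eye' is /romelag/; between vowels this yields [romelaɣa].

[romelaɣa]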